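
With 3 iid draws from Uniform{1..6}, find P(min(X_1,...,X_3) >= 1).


P(min >= 1) = P(all X_i >= 1) = (P(X_1 >= 1))^3
= (6/6)^3 = 1^3 = 1

1


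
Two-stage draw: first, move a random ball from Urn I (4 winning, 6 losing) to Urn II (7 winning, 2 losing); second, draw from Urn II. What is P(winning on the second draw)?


P(transfer winning) = 4/10 = 2/5; P(transfer losing) = 3/5
If winning transferred: Urn II has 8 winning of 10, so P(winning|winning moved) = 4/5
If losing transferred: Urn II has 7 winning of 10, so P(winning|losing moved) = 7/10
By total probability: P(winning) = 2/5*4/5 + 3/5*7/10 = 37/50

37/50


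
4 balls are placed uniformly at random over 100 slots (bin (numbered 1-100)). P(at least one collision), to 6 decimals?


P(all different) = prod((100-i)/100 for i=0..3) = 0.941094
P(at least one match) = 1 - 0.941094 = 0.058906

0.058906


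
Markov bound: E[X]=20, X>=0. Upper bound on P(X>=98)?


Markov: P(X >= a) <= E[X]/a
P(X >= 98) <= 20/98 = 10/49

10/49


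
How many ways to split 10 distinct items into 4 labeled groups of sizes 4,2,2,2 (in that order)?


10! = 3628800
Denominator: 4!=24 * 2!=2 * 2!=2 * 2!=2
Coefficient = 3628800 / 192 = 18900

18900


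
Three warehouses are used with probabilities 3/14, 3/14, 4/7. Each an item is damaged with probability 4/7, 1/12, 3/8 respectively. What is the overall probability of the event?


P(A) = P(A|B1)P(B1) + P(A|B2)P(B2) + P(A|B3)P(B3)
= 4/7*3/14 + 1/12*3/14 + 3/8*4/7
= 6/49 + 1/56 + 3/14 = 139/392

139/392


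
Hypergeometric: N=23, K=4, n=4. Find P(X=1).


P(X=1) = C(4,1)*C(19,3) / C(23,4)
= 4*969 / 8855
= 3876/8855

3876/8855


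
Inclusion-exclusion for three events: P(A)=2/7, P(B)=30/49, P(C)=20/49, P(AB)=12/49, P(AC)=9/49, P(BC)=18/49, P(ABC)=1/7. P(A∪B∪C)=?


P(A∪B∪C) = P(A)+P(B)+P(C) - P(AB)-P(AC)-P(BC) + P(ABC)
= 2/7+30/49+20/49 - 12/49-9/49-18/49 + 1/7
= 32/49

32/49


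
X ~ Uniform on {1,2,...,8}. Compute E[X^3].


E[X^3] = (1/8) * sum(x^3 for x=1..8)
= 1296/8 = 162

162


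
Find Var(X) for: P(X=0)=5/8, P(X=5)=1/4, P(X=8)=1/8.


E[X] = 9/4, E[X^2] = 57/4
Var(X) = E[X^2] - (E[X])^2 = 57/4 - (9/4)^2 = 147/16

147/16


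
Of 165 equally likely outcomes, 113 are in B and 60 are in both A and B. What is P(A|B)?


P(A|B) = P(A∩B)/P(B) = (60/165)/(113/165) = 60/113

60/113


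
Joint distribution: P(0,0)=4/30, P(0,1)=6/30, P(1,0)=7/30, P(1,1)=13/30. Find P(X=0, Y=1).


Read from table: P(X=0, Y=1) = 6/30 = 1/5

1/5


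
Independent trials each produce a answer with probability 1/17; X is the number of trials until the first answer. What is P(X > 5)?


P(X > 5) = P(first 5 trials all fail) = (1-p)^5 = (16/17)^5 = 1048576/1419857

1048576/1419857


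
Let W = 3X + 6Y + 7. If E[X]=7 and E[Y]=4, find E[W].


E[3X + 6Y + 7] = 3*E[X] + 6*E[Y] + 7
= (3)*(7) + (6)*(4) + (7)
= 21 + 24 + 7 = 52

52


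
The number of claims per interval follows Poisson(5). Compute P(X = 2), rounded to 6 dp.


P(X=2) = e^(-5) * 5^2 / 2!
≈ 0.006737946999 * 25 / 2
≈ 0.084224

0.084224


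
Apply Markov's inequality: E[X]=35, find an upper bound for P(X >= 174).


Markov: P(X >= a) <= E[X]/a
P(X >= 174) <= 35/174

35/174


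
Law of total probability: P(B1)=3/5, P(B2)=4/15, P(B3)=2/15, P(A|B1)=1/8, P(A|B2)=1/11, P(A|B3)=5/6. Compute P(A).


P(A) = P(A|B1)P(B1) + P(A|B2)P(B2) + P(A|B3)P(B3)
= 1/8*3/5 + 1/11*4/15 + 5/6*2/15
= 3/40 + 4/165 + 1/9 = 833/3960

833/3960


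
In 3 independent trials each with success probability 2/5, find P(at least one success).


P(at least one) = 1 - P(none)
P(none) = (1 - 2/5)^3 = (3/5)^3 = 27/125
P(at least one) = 1 - 27/125 = 98/125

98/125


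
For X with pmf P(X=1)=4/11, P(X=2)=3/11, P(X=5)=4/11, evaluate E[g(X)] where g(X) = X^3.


E[X^3] = sum(g(x)*P(x))
= 1*4/11 + 8*3/11 + 125*4/11
= 48

48


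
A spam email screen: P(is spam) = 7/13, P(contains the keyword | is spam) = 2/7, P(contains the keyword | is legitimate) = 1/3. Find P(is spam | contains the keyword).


P(A) = P(A|B)P(B) + P(A|B')P(B') = 2/7*7/13 + 1/3*6/13 = 4/13
P(B|A) = P(A|B)P(B)/P(A) = (2/13)/(4/13) = 1/2

1/2


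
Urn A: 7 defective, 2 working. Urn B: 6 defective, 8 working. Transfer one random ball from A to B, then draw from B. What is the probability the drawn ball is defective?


P(transfer defective) = 7/9; P(transfer working) = 2/9
If defective transferred: Urn II has 7 defective of 15, so P(defective|defective moved) = 7/15
If working transferred: Urn II has 6 defective of 15, so P(defective|working moved) = 2/5
By total probability: P(defective) = 7/9*7/15 + 2/9*2/5 = 61/135

61/135


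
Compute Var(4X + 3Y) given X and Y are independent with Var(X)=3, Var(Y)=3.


Independence => Cov(X,Y)=0
Var(4X + 3Y) = 4^2*Var(X) + 3^2*Var(Y)
= 16*3 + 9*3 = 75

75


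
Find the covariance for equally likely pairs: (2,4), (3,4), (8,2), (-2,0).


E[X]=11/4, E[Y]=5/2, E[XY]=9
Cov(X,Y) = E[XY] - E[X]E[Y] = 9 - 11/4*5/2 = 17/8

17/8


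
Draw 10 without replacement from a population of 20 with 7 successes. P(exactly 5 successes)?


P(X=5) = C(7,5)*C(13,5) / C(20,10)
= 21*1287 / 184756
= 27027/184756 = 189/1292

189/1292


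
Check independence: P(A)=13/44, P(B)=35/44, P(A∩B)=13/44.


P(A)*P(B) = 13/44*35/44 = 455/1936
P(A∩B) = 13/44 != 455/1936, so not independent

No, A and B are not independent


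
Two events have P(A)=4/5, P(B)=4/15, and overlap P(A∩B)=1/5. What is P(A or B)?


P(A∪B) = P(A) + P(B) - P(A∩B)
= 4/5 + 4/15 - 1/5 = 13/15

13/15


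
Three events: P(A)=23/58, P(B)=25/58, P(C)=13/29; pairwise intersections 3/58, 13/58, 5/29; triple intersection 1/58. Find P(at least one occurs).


P(A∪B∪C) = P(A)+P(B)+P(C) - P(AB)-P(AC)-P(BC) + P(ABC)
= 23/58+25/58+13/29 - 3/58-13/58-5/29 + 1/58
= 49/58

49/58


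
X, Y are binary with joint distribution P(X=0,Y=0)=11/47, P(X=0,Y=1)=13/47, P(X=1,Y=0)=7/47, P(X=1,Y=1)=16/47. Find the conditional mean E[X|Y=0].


P(Y=0) = 18/47
E[X|Y=0] = (0*11 + 1*7)/18 = 7/18

7/18


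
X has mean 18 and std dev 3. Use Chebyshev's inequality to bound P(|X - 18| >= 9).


k = 9/3 = 3
Chebyshev: P(|X-mu| >= k*sigma) <= 1/k^2 = 1/3^2 = 1/9

1/9


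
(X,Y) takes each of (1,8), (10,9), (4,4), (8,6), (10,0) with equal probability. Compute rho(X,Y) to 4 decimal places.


Cov(X,Y) = -3.2400, Var(X) = 12.6400, Var(Y) = 10.2400
rho = Cov/(sqrt(VarX)*sqrt(VarY)) = -0.2848

-0.2848


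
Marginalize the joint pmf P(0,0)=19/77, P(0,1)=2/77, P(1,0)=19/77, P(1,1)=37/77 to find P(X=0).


P(X=0) = P(0,0)+P(0,1) = 19/77 + 2/77 = 21/77 = 3/11

3/11


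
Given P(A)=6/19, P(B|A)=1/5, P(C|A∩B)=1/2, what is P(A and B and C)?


P(A∩B∩C) = P(A) * P(B|A) * P(C|A∩B)
= 6/19 * 1/5 * 1/2
= 6/95 * 1/2 = 3/95

3/95


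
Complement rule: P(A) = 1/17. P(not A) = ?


P(A') = 1 - P(A) = 1 - 1/17 = 16/17

16/17


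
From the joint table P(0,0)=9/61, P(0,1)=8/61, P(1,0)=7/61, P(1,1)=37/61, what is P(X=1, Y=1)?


Read from table: P(X=1, Y=1) = 37/61

37/61


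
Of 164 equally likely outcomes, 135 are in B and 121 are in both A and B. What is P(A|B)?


P(A|B) = P(A∩B)/P(B) = (121/164)/(135/164) = 121/135

121/135


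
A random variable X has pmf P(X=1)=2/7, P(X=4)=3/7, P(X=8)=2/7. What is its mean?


E[X] = sum(x * P(x))
= 1*2/7 + 4*3/7 + 8*2/7
= 30/7

30/7


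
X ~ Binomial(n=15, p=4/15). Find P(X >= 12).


P(X>=12) = P(X=12) + P(X=13) + P(X=14) + P(X=15)
= 2032073179136/87578778076171875 + 56841207808/29192926025390625 + 2952790016/29192926025390625 + 1073741824/437893890380859375
= 11058349604864/437893890380859375

11058349604864/437893890380859375


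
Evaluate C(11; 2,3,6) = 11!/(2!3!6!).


11! = 39916800
Denominator: 2!=2 * 3!=6 * 6!=720
Coefficient = 39916800 / 8640 = 4620

4620


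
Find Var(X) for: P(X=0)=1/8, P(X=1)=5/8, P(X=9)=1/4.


E[X] = 23/8, E[X^2] = 167/8
Var(X) = E[X^2] - (E[X])^2 = 167/8 - (23/8)^2 = 807/64

807/64


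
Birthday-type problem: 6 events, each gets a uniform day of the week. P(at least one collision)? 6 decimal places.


P(all different) = prod((7-i)/7 for i=0..5) = 0.042839
P(at least one match) = 1 - 0.042839 = 0.957161

0.957161


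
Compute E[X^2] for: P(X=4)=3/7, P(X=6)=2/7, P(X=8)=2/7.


E[X^2] = sum(x^2 * P(x))
= 16*3/7 + 36*2/7 + 64*2/7
= 248/7

248/7


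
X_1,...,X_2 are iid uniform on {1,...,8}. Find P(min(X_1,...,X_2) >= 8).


P(min >= 8) = P(all X_i >= 8) = (P(X_1 >= 8))^2
= (1/8)^2 = 1/64

1/64


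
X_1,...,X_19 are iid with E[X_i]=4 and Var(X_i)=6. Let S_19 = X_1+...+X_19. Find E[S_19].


E[S_n] = n*E[X_1] = 19*4 = 76

76


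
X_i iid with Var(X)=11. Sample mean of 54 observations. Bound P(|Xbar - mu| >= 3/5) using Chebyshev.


Var(Xbar) = Var(X)/n = 11/54
Chebyshev: P(|Xbar-mu| >= 3/5) <= Var(Xbar)/(3/5)^2 = (11/54)/(9/25) = 275/486

275/486


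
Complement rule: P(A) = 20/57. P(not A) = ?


P(A') = 1 - P(A) = 1 - 20/57 = 37/57

37/57


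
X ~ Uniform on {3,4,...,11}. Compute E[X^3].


E[X^3] = (1/9) * sum(x^3 for x=3..11)
= 4347/9 = 483

483


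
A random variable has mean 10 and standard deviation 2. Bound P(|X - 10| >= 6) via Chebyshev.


k = 6/2 = 3
Chebyshev: P(|X-mu| >= k*sigma) <= 1/k^2 = 1/3^2 = 1/9

1/9


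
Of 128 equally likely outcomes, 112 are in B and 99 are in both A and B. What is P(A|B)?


P(A|B) = P(A∩B)/P(B) = (99/128)/(112/128) = 99/112

99/112


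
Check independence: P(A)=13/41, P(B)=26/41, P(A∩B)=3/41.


P(A)*P(B) = 13/41*26/41 = 338/1681
P(A∩B) = 3/41 != 338/1681, so not independent

No, A and B are not independent


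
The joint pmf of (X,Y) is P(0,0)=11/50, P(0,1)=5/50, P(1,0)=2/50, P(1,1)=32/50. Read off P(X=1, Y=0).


Read from table: P(X=1, Y=0) = 2/50 = 1/25

1/25


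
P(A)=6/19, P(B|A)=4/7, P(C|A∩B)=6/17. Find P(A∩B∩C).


P(A∩B∩C) = P(A) * P(B|A) * P(C|A∩B)
= 6/19 * 4/7 * 6/17
= 24/133 * 6/17 = 144/2261

144/2261


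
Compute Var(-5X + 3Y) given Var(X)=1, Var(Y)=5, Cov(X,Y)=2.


Var(-5X + 3Y) = (-5)^2*Var(X) + 3^2*Var(Y) + 2*(-5)*3*Cov(X,Y)
= 25*1 + 9*5 - 30*2
= 25 + 45 - 60 = 10

10


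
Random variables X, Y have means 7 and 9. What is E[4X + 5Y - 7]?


E[4X + 5Y - 7] = 4*E[X] + 5*E[Y] - 7
= (4)*(7) + (5)*(9) + (-7)
= 28 + 45 - 7 = 66

66


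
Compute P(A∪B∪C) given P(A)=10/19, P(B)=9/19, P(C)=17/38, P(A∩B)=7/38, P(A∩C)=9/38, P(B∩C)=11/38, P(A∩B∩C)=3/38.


P(A∪B∪C) = P(A)+P(B)+P(C) - P(AB)-P(AC)-P(BC) + P(ABC)
= 10/19+9/19+17/38 - 7/38-9/38-11/38 + 3/38
= 31/38

31/38


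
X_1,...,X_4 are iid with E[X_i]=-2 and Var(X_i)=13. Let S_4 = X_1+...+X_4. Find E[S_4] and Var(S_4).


E[S_n] = n*mu = 4*-2 = -8
Var(S_n) = n*sigma^2 = 4*13 = 52

E[S_4]=-8, Var(S_4)=52


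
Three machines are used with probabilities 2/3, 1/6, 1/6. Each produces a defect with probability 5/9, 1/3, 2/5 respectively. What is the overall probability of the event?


P(A) = P(A|B1)P(B1) + P(A|B2)P(B2) + P(A|B3)P(B3)
= 5/9*2/3 + 1/3*1/6 + 2/5*1/6
= 10/27 + 1/18 + 1/15 = 133/270

133/270


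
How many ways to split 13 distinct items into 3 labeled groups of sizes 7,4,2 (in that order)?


13! = 6227020800
Denominator: 7!=5040 * 4!=24 * 2!=2
Coefficient = 6227020800 / 241920 = 25740

25740


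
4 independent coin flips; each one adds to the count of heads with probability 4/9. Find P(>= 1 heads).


P(at least one) = 1 - P(none)
P(none) = (1 - 4/9)^4 = (5/9)^4 = 625/6561
P(at least one) = 1 - 625/6561 = 5936/6561

5936/6561


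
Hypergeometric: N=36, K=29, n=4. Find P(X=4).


P(X=4) = C(29,4)*C(7,0) / C(36,4)
= 23751*1 / 58905
= 23751/58905 = 377/935

377/935


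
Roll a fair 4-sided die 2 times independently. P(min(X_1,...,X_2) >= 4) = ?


P(min >= 4) = P(all X_i >= 4) = (P(X_1 >= 4))^2
= (1/4)^2 = 1/16

1/16


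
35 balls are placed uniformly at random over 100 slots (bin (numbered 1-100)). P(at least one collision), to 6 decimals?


P(all different) = prod((100-i)/100 for i=0..34) = 0.001132
P(at least one match) = 1 - 0.001132 = 0.998868

0.998868


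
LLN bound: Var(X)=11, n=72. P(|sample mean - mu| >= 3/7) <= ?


Var(Xbar) = Var(X)/n = 11/72
Chebyshev: P(|Xbar-mu| >= 3/7) <= Var(Xbar)/(3/7)^2 = (11/72)/(9/49) = 539/648

539/648


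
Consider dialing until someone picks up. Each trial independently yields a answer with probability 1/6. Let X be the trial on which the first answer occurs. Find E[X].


For geometric (trials until first success), E[X] = 1/p = 1/(1/6) = 6

6


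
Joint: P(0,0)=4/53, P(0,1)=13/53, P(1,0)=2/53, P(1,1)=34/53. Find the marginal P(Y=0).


P(Y=0) = P(0,0)+P(1,0) = 4/53 + 2/53 = 6/53

6/53


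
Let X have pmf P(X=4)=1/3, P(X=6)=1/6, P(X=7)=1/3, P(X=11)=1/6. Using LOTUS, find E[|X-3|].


E[|X-3|] = sum(g(x)*P(x))
= 1*1/3 + 3*1/6 + 4*1/3 + 8*1/6
= 7/2

7/2


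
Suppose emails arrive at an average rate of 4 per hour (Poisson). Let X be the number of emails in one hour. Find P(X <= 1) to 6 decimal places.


P(X<=1) = e^(-4)*4^0/0! + e^(-4)*4^1/1!
≈ 0.0183156389 + 0.0732625556
= 0.0915781945
≈ 0.091578

0.091578


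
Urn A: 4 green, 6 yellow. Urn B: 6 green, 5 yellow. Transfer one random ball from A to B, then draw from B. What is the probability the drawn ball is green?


P(transfer green) = 4/10 = 2/5; P(transfer yellow) = 3/5
If green transferred: Urn II has 7 green of 12, so P(green|green moved) = 7/12
If yellow transferred: Urn II has 6 green of 12, so P(green|yellow moved) = 1/2
By total probability: P(green) = 2/5*7/12 + 3/5*1/2 = 8/15

8/15


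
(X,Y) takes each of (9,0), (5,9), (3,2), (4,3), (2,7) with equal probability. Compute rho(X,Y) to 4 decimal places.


Cov(X,Y) = -3.9200, Var(X) = 5.8400, Var(Y) = 10.9600
rho = Cov/(sqrt(VarX)*sqrt(VarY)) = -0.4900

-0.4900


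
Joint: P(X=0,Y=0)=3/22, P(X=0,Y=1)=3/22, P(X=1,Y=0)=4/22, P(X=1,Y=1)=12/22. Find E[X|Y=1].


P(Y=1) = 15/22
E[X|Y=1] = (0*3 + 1*12)/15 = 12/15 = 4/5

4/5


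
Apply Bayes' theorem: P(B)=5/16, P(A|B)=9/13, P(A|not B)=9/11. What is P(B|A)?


P(A) = P(A|B)P(B) + P(A|B')P(B') = 9/13*5/16 + 9/11*11/16 = 81/104
P(B|A) = P(A|B)P(B)/P(A) = (45/208)/(81/104) = 5/18

5/18


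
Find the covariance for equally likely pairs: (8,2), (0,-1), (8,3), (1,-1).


E[X]=17/4, E[Y]=3/4, E[XY]=39/4
Cov(X,Y) = E[XY] - E[X]E[Y] = 39/4 - 17/4*3/4 = 105/16

105/16


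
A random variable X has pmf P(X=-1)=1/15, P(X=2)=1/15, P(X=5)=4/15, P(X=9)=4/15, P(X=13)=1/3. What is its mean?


E[X] = sum(x * P(x))
= -1*1/15 + 2*1/15 + 5*4/15 + 9*4/15 + 13*1/3
= 122/15

122/15


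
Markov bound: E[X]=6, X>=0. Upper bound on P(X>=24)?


Markov: P(X >= a) <= E[X]/a
P(X >= 24) <= 6/24 = 1/4

1/4


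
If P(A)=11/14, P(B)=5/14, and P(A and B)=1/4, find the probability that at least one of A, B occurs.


P(A∪B) = P(A) + P(B) - P(A∩B)
= 11/14 + 5/14 - 1/4 = 25/28

25/28


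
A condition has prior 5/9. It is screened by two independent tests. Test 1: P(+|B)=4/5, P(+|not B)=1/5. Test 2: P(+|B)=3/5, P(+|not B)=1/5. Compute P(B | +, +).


After test 1: P(+) = 4/5*5/9 + 1/5*4/9 = 8/15
P(B|+) = (4/9)/(8/15) = 5/6
After test 2 (use post1 as new prior): P(+) = 3/5*5/6 + 1/5*1/6 = 8/15
P(B|+,+) = (1/2)/(8/15) = 15/16

15/16


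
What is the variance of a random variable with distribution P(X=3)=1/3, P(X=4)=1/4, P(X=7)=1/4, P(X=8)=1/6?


E[X] = 61/12, E[X^2] = 359/12
Var(X) = E[X^2] - (E[X])^2 = 359/12 - (61/12)^2 = 587/144

587/144


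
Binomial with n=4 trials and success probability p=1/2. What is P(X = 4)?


P(X=4) = C(4,4) * p^4 * (1-p)^0
= 1 * 1/16 * 1
= 1/16

1/16


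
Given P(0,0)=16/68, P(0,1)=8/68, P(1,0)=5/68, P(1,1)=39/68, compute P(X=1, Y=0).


Read from table: P(X=1, Y=0) = 5/68

5/68


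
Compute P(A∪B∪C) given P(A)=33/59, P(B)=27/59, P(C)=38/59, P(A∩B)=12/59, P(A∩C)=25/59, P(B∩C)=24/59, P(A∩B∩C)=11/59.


P(A∪B∪C) = P(A)+P(B)+P(C) - P(AB)-P(AC)-P(BC) + P(ABC)
= 33/59+27/59+38/59 - 12/59-25/59-24/59 + 11/59
= 48/59

48/59


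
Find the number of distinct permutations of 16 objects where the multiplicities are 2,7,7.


16! = 20922789888000
Denominator: 2!=2 * 7!=5040 * 7!=5040
Coefficient = 20922789888000 / 50803200 = 411840

411840


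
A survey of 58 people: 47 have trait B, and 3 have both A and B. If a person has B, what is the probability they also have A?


P(A|B) = P(A∩B)/P(B) = (3/58)/(47/58) = 3/47

3/47


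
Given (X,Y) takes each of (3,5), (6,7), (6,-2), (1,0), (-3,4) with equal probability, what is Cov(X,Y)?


E[X]=13/5, E[Y]=14/5, E[XY]=33/5
Cov(X,Y) = E[XY] - E[X]E[Y] = 33/5 - 13/5*14/5 = -17/25

-17/25


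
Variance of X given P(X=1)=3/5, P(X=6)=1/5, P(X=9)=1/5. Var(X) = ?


E[X] = 18/5, E[X^2] = 24
Var(X) = E[X^2] - (E[X])^2 = 24 - (18/5)^2 = 276/25

276/25


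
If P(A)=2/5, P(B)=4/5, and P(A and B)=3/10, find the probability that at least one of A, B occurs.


P(A∪B) = P(A) + P(B) - P(A∩B)
= 2/5 + 4/5 - 3/10 = 9/10

9/10


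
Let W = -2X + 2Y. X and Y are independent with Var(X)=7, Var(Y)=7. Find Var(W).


Independence => Cov(X,Y)=0
Var(-2X + 2Y) = (-2)^2*Var(X) + 2^2*Var(Y)
= 4*7 + 4*7 = 56

56


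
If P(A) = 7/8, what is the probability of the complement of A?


P(A') = 1 - P(A) = 1 - 7/8 = 1/8

1/8


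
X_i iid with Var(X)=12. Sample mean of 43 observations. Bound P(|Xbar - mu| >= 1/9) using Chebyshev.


Var(Xbar) = Var(X)/n = 12/43
Chebyshev: P(|Xbar-mu| >= 1/9) <= Var(Xbar)/(1/9)^2 = (12/43)/(1/81) = 972/43
Bound exceeds 1, so trivial bound: 1

1


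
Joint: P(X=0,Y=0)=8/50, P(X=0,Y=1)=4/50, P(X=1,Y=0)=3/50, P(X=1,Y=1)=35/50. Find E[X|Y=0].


P(Y=0) = 11/50
E[X|Y=0] = (0*8 + 1*3)/11 = 3/11

3/11


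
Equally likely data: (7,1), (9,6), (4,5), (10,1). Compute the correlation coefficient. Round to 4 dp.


Cov(X,Y) = -1.6250, Var(X) = 5.2500, Var(Y) = 5.1875
rho = Cov/(sqrt(VarX)*sqrt(VarY)) = -0.3114

-0.3114


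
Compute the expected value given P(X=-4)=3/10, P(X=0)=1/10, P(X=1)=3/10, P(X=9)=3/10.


E[X] = sum(x * P(x))
= -4*3/10 + 0*1/10 + 1*3/10 + 9*3/10
= 9/5

9/5


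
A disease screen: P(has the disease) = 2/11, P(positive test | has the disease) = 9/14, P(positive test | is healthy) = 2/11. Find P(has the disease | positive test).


P(A) = P(A|B)P(B) + P(A|B')P(B') = 9/14*2/11 + 2/11*9/11 = 225/847
P(B|A) = P(A|B)P(B)/P(A) = (9/77)/(225/847) = 11/25

11/25


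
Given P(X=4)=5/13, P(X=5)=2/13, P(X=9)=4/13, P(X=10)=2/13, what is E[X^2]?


E[X^2] = sum(g(x)*P(x))
= 16*5/13 + 25*2/13 + 81*4/13 + 100*2/13
= 654/13

654/13


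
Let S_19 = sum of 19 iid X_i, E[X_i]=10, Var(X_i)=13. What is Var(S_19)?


By independence, Var(S_n) = n*Var(X_1) = 19*13 = 247

247


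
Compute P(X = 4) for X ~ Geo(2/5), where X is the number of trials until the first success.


P(X=4) = (1-p)^3 * p = (3/5)^3 * 2/5
= 27/125 * 2/5 = 54/625

54/625


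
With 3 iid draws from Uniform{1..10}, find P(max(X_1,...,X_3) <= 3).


P(max <= 3) = P(all X_i <= 3) = (P(X_1 <= 3))^3
= (3/10)^3 = 27/1000

27/1000


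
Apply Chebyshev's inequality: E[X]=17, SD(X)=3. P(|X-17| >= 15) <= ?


k = 15/3 = 5
Chebyshev: P(|X-mu| >= k*sigma) <= 1/k^2 = 1/5^2 = 1/25

1/25


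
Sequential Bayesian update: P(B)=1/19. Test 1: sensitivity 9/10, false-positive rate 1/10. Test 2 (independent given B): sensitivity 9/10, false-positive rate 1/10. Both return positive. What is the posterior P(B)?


After test 1: P(+) = 9/10*1/19 + 1/10*18/19 = 27/190
P(B|+) = (9/190)/(27/190) = 1/3
After test 2 (use post1 as new prior): P(+) = 9/10*1/3 + 1/10*2/3 = 11/30
P(B|+,+) = (3/10)/(11/30) = 9/11

9/11


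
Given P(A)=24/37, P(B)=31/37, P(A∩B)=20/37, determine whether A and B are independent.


P(A)*P(B) = 24/37*31/37 = 744/1369
P(A∩B) = 20/37 != 744/1369, so not independent

No, A and B are not independent


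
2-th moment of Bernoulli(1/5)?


For Bernoulli: X in {0,1}
E[X^2] = 0^2*(1-1/5) + 1^2*1/5 = 1/5

1/5


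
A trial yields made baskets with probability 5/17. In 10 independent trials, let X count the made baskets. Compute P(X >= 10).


P(X>=10) = P(X=10)
= 9765625/2015993900449
= 9765625/2015993900449

9765625/2015993900449


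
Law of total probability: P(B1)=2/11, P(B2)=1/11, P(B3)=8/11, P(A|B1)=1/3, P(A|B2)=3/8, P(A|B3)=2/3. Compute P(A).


P(A) = P(A|B1)P(B1) + P(A|B2)P(B2) + P(A|B3)P(B3)
= 1/3*2/11 + 3/8*1/11 + 2/3*8/11
= 2/33 + 3/88 + 16/33 = 51/88

51/88


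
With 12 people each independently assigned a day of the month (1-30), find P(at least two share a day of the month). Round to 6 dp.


P(all different) = prod((30-i)/30 for i=0..11) = 0.077959
P(at least one match) = 1 - 0.077959 = 0.922041

0.922041


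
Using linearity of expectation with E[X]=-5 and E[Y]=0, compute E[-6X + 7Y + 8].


E[-6X + 7Y + 8] = -6*E[X] + 7*E[Y] + 8
= (-6)*(-5) + (7)*(0) + (8)
= 30 + 0 + 8 = 38

38


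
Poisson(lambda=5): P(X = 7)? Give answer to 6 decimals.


P(X=7) = e^(-5) * 5^7 / 7!
≈ 0.006737946999 * 78125 / 5040
≈ 0.104445

0.104445


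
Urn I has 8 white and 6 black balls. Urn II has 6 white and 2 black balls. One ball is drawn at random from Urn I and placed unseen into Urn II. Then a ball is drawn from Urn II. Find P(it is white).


P(transfer white) = 8/14 = 4/7; P(transfer black) = 3/7
If white transferred: Urn II has 7 white of 9, so P(white|white moved) = 7/9
If black transferred: Urn II has 6 white of 9, so P(white|black moved) = 2/3
By total probability: P(white) = 4/7*7/9 + 3/7*2/3 = 46/63

46/63


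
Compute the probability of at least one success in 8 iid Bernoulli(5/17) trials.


P(at least one) = 1 - P(none)
P(none) = (1 - 5/17)^8 = (12/17)^8 = 429981696/6975757441
P(at least one) = 1 - 429981696/6975757441 = 6545775745/6975757441

6545775745/6975757441


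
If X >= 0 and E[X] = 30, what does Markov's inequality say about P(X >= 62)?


Markov: P(X >= a) <= E[X]/a
P(X >= 62) <= 30/62 = 15/31

15/31


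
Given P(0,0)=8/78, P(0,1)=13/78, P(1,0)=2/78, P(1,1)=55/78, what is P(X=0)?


P(X=0) = P(0,0)+P(0,1) = 8/78 + 13/78 = 21/78 = 7/26

7/26


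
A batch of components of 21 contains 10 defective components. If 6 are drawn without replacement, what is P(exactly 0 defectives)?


P(X=0) = C(10,0)*C(11,6) / C(21,6)
= 1*462 / 54264
= 462/54264 = 11/1292

11/1292


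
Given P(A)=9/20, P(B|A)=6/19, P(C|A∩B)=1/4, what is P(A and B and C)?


P(A∩B∩C) = P(A) * P(B|A) * P(C|A∩B)
= 9/20 * 6/19 * 1/4
= 27/190 * 1/4 = 27/760

27/760


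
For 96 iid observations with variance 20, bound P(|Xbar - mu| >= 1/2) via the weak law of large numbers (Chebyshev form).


Var(Xbar) = Var(X)/n = 20/96
Chebyshev: P(|Xbar-mu| >= 1/2) <= Var(Xbar)/(1/2)^2 = (5/24)/(1/4) = 5/6

5/6


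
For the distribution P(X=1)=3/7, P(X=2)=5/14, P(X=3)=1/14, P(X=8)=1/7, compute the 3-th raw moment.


E[X^3] = sum(x^3 * P(x))
= 1*3/7 + 8*5/14 + 27*1/14 + 512*1/7
= 1097/14

1097/14


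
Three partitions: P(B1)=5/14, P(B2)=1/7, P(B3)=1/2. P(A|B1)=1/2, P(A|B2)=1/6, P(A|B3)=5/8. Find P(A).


P(A) = P(A|B1)P(B1) + P(A|B2)P(B2) + P(A|B3)P(B3)
= 1/2*5/14 + 1/6*1/7 + 5/8*1/2
= 5/28 + 1/42 + 5/16 = 173/336

173/336


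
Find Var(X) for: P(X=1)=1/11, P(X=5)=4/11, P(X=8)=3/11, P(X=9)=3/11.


E[X] = 72/11, E[X^2] = 536/11
Var(X) = E[X^2] - (E[X])^2 = 536/11 - (72/11)^2 = 712/121

712/121


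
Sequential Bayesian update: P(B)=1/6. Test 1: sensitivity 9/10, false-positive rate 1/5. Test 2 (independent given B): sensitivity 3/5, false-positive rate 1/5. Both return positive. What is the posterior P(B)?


After test 1: P(+) = 9/10*1/6 + 1/5*5/6 = 19/60
P(B|+) = (3/20)/(19/60) = 9/19
After test 2 (use post1 as new prior): P(+) = 3/5*9/19 + 1/5*10/19 = 37/95
P(B|+,+) = (27/95)/(37/95) = 27/37

27/37


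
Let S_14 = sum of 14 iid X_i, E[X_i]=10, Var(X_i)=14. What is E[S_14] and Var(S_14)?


E[S_n] = n*mu = 14*10 = 140
Var(S_n) = n*sigma^2 = 14*14 = 196

E[S_14]=140, Var(S_14)=196


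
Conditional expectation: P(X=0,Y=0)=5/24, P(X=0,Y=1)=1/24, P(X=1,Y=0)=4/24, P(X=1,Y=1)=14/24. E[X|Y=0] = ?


P(Y=0) = 9/24
E[X|Y=0] = (0*5 + 1*4)/9 = 4/9

4/9


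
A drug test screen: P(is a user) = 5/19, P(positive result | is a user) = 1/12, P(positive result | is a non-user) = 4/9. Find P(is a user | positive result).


P(A) = P(A|B)P(B) + P(A|B')P(B') = 1/12*5/19 + 4/9*14/19 = 239/684
P(B|A) = P(A|B)P(B)/P(A) = (5/228)/(239/684) = 15/239

15/239


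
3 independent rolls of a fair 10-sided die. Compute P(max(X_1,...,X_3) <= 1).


P(max <= 1) = P(all X_i <= 1) = (P(X_1 <= 1))^3
= (1/10)^3 = 1/1000

1/1000


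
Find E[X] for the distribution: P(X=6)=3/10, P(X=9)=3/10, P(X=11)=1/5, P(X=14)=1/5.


E[X] = sum(x * P(x))
= 6*3/10 + 9*3/10 + 11*1/5 + 14*1/5
= 19/2

19/2


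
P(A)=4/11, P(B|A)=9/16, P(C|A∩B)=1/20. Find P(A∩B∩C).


P(A∩B∩C) = P(A) * P(B|A) * P(C|A∩B)
= 4/11 * 9/16 * 1/20
= 9/44 * 1/20 = 9/880

9/880


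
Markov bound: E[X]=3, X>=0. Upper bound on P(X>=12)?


Markov: P(X >= a) <= E[X]/a
P(X >= 12) <= 3/12 = 1/4

1/4


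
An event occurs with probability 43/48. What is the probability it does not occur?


P(A') = 1 - P(A) = 1 - 43/48 = 5/48

5/48


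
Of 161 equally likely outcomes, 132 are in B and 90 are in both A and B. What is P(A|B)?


P(A|B) = P(A∩B)/P(B) = (90/161)/(132/161) = 90/132 = 15/22

15/22


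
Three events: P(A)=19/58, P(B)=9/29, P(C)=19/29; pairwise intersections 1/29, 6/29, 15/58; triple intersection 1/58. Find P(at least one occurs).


P(A∪B∪C) = P(A)+P(B)+P(C) - P(AB)-P(AC)-P(BC) + P(ABC)
= 19/58+9/29+19/29 - 1/29-6/29-15/58 + 1/58
= 47/58

47/58


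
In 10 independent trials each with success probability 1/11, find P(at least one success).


P(at least one) = 1 - P(none)
P(none) = (1 - 1/11)^10 = (10/11)^10 = 10000000000/25937424601
P(at least one) = 1 - 10000000000/25937424601 = 15937424601/25937424601

15937424601/25937424601


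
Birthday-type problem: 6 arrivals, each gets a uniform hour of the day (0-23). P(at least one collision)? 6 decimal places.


P(all different) = prod((24-i)/24 for i=0..5) = 0.507104
P(at least one match) = 1 - 0.507104 = 0.492896

0.492896


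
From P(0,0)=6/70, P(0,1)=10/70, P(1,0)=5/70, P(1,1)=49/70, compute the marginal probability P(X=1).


P(X=1) = P(1,0)+P(1,1) = 5/70 + 49/70 = 54/70 = 27/35

27/35


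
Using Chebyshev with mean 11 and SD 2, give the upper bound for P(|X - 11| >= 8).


k = 8/2 = 4
Chebyshev: P(|X-mu| >= k*sigma) <= 1/k^2 = 1/4^2 = 1/16

1/16


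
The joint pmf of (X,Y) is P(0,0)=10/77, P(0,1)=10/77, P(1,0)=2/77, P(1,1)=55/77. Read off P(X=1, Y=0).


Read from table: P(X=1, Y=0) = 2/77

2/77


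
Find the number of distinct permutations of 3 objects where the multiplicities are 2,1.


3! = 6
Denominator: 2!=2 * 1!=1
Coefficient = 6 / 2 = 3

3


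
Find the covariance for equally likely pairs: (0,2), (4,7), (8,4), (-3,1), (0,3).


E[X]=9/5, E[Y]=17/5, E[XY]=57/5
Cov(X,Y) = E[XY] - E[X]E[Y] = 57/5 - 9/5*17/5 = 132/25

132/25


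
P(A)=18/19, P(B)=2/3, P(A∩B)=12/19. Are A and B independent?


P(A)*P(B) = 18/19*2/3 = 12/19
P(A∩B) = 12/19, which equals P(A)P(B), so independent

Yes, A and B are independent


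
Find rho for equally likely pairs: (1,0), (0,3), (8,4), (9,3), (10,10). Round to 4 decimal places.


Cov(X,Y) = 9.4000, Var(X) = 17.8400, Var(Y) = 10.8000
rho = Cov/(sqrt(VarX)*sqrt(VarY)) = 0.6772

0.6772


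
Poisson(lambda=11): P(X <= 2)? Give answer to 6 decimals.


P(X<=2) = e^(-11)*11^0/0! + e^(-11)*11^1/1! + e^(-11)*11^2/2!
≈ 0.0000167017 + 0.0001837187 + 0.0010104529
= 0.0012108733
≈ 0.001211

0.001211


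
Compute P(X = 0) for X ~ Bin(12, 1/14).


P(X=0) = C(12,0) * p^0 * (1-p)^12
= 1 * 1 * 23298085122481/56693912375296
= 23298085122481/56693912375296

23298085122481/56693912375296


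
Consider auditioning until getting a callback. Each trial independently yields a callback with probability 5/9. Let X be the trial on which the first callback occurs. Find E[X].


For geometric (trials until first success), E[X] = 1/p = 1/(5/9) = 9/5

9/5


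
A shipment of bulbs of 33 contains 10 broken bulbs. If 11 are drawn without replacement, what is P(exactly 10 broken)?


P(X=10) = C(10,10)*C(23,1) / C(33,11)
= 1*23 / 193536720
= 23/193536720 = 1/8414640

1/8414640


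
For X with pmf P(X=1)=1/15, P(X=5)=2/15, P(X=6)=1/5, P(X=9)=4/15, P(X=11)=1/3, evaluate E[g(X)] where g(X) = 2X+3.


E[2X+3] = sum(g(x)*P(x))
= 5*1/15 + 13*2/15 + 15*1/5 + 21*4/15 + 25*1/3
= 19

19


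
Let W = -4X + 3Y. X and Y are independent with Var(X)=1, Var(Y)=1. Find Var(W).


Independence => Cov(X,Y)=0
Var(-4X + 3Y) = (-4)^2*Var(X) + 3^2*Var(Y)
= 16*1 + 9*1 = 25

25


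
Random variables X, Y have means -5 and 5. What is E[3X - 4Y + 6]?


E[3X - 4Y + 6] = 3*E[X] - 4*E[Y] + 6
= (3)*(-5) + (-4)*(5) + (6)
= -15 - 20 + 6 = -29

-29


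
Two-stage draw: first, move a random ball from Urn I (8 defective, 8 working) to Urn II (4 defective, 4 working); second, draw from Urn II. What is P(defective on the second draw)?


P(transfer defective) = 8/16 = 1/2; P(transfer working) = 1/2
If defective transferred: Urn II has 5 defective of 9, so P(defective|defective moved) = 5/9
If working transferred: Urn II has 4 defective of 9, so P(defective|working moved) = 4/9
By total probability: P(defective) = 1/2*5/9 + 1/2*4/9 = 1/2

1/2


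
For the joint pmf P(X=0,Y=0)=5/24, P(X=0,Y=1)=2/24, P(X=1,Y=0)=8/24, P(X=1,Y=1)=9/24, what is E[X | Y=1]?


P(Y=1) = 11/24
E[X|Y=1] = (0*2 + 1*9)/11 = 9/11

9/11


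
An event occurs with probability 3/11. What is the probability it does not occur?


P(A') = 1 - P(A) = 1 - 3/11 = 8/11

8/11


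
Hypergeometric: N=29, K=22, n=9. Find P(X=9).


P(X=9) = C(22,9)*C(7,0) / C(29,9)
= 497420*1 / 10015005
= 497420/10015005 = 1292/26013

1292/26013


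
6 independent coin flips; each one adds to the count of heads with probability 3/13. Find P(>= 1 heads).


P(at least one) = 1 - P(none)
P(none) = (1 - 3/13)^6 = (10/13)^6 = 1000000/4826809
P(at least one) = 1 - 1000000/4826809 = 3826809/4826809

3826809/4826809


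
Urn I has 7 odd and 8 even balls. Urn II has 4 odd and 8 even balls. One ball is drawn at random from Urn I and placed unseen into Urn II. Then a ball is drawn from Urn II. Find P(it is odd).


P(transfer odd) = 7/15; P(transfer even) = 8/15
If odd transferred: Urn II has 5 odd of 13, so P(odd|odd moved) = 5/13
If even transferred: Urn II has 4 odd of 13, so P(odd|even moved) = 4/13
By total probability: P(odd) = 7/15*5/13 + 8/15*4/13 = 67/195

67/195


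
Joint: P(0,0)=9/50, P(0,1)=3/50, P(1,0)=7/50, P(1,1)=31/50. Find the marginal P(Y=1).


P(Y=1) = P(0,1)+P(1,1) = 3/50 + 31/50 = 34/50 = 17/25

17/25


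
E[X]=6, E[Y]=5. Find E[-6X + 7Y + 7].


E[-6X + 7Y + 7] = -6*E[X] + 7*E[Y] + 7
= (-6)*(6) + (7)*(5) + (7)
= -36 + 35 + 7 = 6

6


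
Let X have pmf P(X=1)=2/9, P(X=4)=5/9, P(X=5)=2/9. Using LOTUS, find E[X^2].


E[X^2] = sum(g(x)*P(x))
= 1*2/9 + 16*5/9 + 25*2/9
= 44/3

44/3


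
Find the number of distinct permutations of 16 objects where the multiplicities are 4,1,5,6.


16! = 20922789888000
Denominator: 4!=24 * 1!=1 * 5!=120 * 6!=720
Coefficient = 20922789888000 / 2073600 = 10090080

10090080


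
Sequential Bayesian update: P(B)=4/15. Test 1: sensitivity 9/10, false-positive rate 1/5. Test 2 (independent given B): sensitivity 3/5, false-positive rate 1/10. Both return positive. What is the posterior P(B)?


After test 1: P(+) = 9/10*4/15 + 1/5*11/15 = 29/75
P(B|+) = (6/25)/(29/75) = 18/29
After test 2 (use post1 as new prior): P(+) = 3/5*18/29 + 1/10*11/29 = 119/290
P(B|+,+) = (54/145)/(119/290) = 108/119

108/119


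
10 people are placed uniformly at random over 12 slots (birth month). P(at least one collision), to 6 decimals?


P(all different) = prod((12-i)/12 for i=0..9) = 0.003868
P(at least one match) = 1 - 0.003868 = 0.996132

0.996132


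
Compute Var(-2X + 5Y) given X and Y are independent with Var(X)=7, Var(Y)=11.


Independence => Cov(X,Y)=0
Var(-2X + 5Y) = (-2)^2*Var(X) + 5^2*Var(Y)
= 4*7 + 25*11 = 303

303


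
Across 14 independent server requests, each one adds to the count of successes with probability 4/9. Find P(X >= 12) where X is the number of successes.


P(X>=12) = P(X=12) + P(X=13) + P(X=14)
= 38168166400/22876792454961 + 4697620480/22876792454961 + 268435456/22876792454961
= 14378074112/7625597484987

14378074112/7625597484987


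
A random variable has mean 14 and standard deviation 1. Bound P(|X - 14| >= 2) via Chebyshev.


k = 2/1 = 2
Chebyshev: P(|X-mu| >= k*sigma) <= 1/k^2 = 1/2^2 = 1/4

1/4


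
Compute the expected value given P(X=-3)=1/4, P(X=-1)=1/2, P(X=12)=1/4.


E[X] = sum(x * P(x))
= -3*1/4 - 1*1/2 + 12*1/4
= 7/4

7/4


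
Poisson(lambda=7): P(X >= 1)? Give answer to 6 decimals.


P(X>=1) = 1 - P(X<=0) = 1 - (e^(-7)*7^0/0!)
≈ 1 - 0.0009118820 = 0.9990881180
≈ 0.999088

0.999088


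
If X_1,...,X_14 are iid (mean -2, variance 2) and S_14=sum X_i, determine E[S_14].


E[S_n] = n*E[X_1] = 14*-2 = -28

-28


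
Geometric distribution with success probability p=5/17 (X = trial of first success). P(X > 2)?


P(X > 2) = P(first 2 trials all fail) = (1-p)^2 = (12/17)^2 = 144/289

144/289


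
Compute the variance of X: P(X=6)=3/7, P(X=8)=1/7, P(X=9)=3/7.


E[X] = 53/7, E[X^2] = 415/7
Var(X) = E[X^2] - (E[X])^2 = 415/7 - (53/7)^2 = 96/49

96/49


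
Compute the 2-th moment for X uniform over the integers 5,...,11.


E[X^2] = (1/7) * sum(x^2 for x=5..11)
= 476/7 = 68

68


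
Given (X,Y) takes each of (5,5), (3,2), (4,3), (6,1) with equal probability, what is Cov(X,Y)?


E[X]=9/2, E[Y]=11/4, E[XY]=49/4
Cov(X,Y) = E[XY] - E[X]E[Y] = 49/4 - 9/2*11/4 = -1/8

-1/8


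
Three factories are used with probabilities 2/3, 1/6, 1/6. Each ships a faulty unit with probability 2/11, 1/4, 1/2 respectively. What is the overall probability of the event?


P(A) = P(A|B1)P(B1) + P(A|B2)P(B2) + P(A|B3)P(B3)
= 2/11*2/3 + 1/4*1/6 + 1/2*1/6
= 4/33 + 1/24 + 1/12 = 65/264

65/264


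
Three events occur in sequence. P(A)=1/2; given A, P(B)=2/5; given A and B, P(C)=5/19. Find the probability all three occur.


P(A∩B∩C) = P(A) * P(B|A) * P(C|A∩B)
= 1/2 * 2/5 * 5/19
= 1/5 * 5/19 = 1/19

1/19


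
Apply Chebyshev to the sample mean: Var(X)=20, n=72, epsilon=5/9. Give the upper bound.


Var(Xbar) = Var(X)/n = 20/72
Chebyshev: P(|Xbar-mu| >= 5/9) <= Var(Xbar)/(5/9)^2 = (5/18)/(25/81) = 9/10

9/10


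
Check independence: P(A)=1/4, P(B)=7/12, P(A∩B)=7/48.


P(A)*P(B) = 1/4*7/12 = 7/48
P(A∩B) = 7/48, which equals P(A)P(B), so independent

Yes, A and B are independent


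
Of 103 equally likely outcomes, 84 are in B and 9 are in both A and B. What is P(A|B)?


P(A|B) = P(A∩B)/P(B) = (9/103)/(84/103) = 9/84 = 3/28

3/28


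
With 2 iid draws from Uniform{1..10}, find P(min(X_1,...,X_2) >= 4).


P(min >= 4) = P(all X_i >= 4) = (P(X_1 >= 4))^2
= (7/10)^2 = 49/100

49/100


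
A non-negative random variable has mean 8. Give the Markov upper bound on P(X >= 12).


Markov: P(X >= a) <= E[X]/a
P(X >= 12) <= 8/12 = 2/3

2/3


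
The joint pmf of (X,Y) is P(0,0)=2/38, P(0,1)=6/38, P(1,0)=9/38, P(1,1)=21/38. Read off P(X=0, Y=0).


Read from table: P(X=0, Y=0) = 2/38 = 1/19

1/19


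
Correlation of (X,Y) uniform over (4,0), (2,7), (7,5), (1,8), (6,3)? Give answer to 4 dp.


Cov(X,Y) = -3.4000, Var(X) = 5.2000, Var(Y) = 8.2400
rho = Cov/(sqrt(VarX)*sqrt(VarY)) = -0.5194

-0.5194


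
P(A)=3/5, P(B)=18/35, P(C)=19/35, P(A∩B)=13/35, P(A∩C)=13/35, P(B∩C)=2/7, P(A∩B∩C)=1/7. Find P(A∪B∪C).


P(A∪B∪C) = P(A)+P(B)+P(C) - P(AB)-P(AC)-P(BC) + P(ABC)
= 3/5+18/35+19/35 - 13/35-13/35-2/7 + 1/7
= 27/35

27/35


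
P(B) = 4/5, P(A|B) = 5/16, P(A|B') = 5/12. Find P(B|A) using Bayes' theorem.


P(A) = P(A|B)P(B) + P(A|B')P(B') = 5/16*4/5 + 5/12*1/5 = 1/3
P(B|A) = P(A|B)P(B)/P(A) = (1/4)/(1/3) = 3/4

3/4


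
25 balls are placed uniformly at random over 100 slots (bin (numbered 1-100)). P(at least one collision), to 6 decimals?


P(all different) = prod((100-i)/100 for i=0..24) = 0.037618
P(at least one match) = 1 - 0.037618 = 0.962382

0.962382


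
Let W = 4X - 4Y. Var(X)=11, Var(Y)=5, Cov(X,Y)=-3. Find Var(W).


Var(4X - 4Y) = 4^2*Var(X) + (-4)^2*Var(Y) + 2*4*(-4)*Cov(X,Y)
= 16*11 + 16*5 - 32*(-3)
= 176 + 80 + 96 = 352

352


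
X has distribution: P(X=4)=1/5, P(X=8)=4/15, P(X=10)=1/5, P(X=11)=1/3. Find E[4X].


E[4X] = sum(g(x)*P(x))
= 16*1/5 + 32*4/15 + 40*1/5 + 44*1/3
= 172/5

172/5


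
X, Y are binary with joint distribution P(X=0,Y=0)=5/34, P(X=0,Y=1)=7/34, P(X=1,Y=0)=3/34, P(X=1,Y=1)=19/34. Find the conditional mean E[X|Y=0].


P(Y=0) = 8/34
E[X|Y=0] = (0*5 + 1*3)/8 = 3/8

3/8


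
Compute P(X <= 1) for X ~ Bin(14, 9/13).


P(X<=1) = P(X=0) + P(X=1)
= 268435456/3937376385699289 + 8455716864/3937376385699289
= 671088640/302875106592253

671088640/302875106592253


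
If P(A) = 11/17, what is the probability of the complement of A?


P(A') = 1 - P(A) = 1 - 11/17 = 6/17

6/17


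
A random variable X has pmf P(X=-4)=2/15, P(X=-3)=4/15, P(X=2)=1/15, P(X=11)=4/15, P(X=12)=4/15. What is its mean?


E[X] = sum(x * P(x))
= -4*2/15 - 3*4/15 + 2*1/15 + 11*4/15 + 12*4/15
= 74/15

74/15


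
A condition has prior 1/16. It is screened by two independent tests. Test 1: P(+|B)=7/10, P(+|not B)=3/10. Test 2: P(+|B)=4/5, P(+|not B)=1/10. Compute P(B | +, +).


After test 1: P(+) = 7/10*1/16 + 3/10*15/16 = 13/40
P(B|+) = (7/160)/(13/40) = 7/52
After test 2 (use post1 as new prior): P(+) = 4/5*7/52 + 1/10*45/52 = 101/520
P(B|+,+) = (7/65)/(101/520) = 56/101

56/101


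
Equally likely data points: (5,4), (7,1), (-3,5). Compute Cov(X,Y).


E[X]=3, E[Y]=10/3, E[XY]=4
Cov(X,Y) = E[XY] - E[X]E[Y] = 4 - 3*10/3 = -6

-6


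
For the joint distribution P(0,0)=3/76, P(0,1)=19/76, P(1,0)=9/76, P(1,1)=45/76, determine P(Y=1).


P(Y=1) = P(0,1)+P(1,1) = 19/76 + 45/76 = 64/76 = 16/19

16/19


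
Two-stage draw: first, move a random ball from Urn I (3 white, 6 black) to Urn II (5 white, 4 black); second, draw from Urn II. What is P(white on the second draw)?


P(transfer white) = 3/9 = 1/3; P(transfer black) = 2/3
If white transferred: Urn II has 6 white of 10, so P(white|white moved) = 3/5
If black transferred: Urn II has 5 white of 10, so P(white|black moved) = 1/2
By total probability: P(white) = 1/3*3/5 + 2/3*1/2 = 8/15

8/15


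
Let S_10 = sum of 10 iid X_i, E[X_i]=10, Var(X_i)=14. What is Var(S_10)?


By independence, Var(S_n) = n*Var(X_1) = 10*14 = 140

140


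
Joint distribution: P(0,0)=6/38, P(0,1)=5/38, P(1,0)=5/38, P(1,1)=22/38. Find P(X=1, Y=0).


Read from table: P(X=1, Y=0) = 5/38

5/38


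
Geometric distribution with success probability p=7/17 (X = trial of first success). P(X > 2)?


P(X > 2) = P(first 2 trials all fail) = (1-p)^2 = (10/17)^2 = 100/289

100/289


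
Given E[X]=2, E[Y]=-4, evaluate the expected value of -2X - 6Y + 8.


E[-2X - 6Y + 8] = -2*E[X] - 6*E[Y] + 8
= (-2)*(2) + (-6)*(-4) + (8)
= -4 + 24 + 8 = 28

28


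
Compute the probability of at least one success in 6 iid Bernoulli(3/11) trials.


P(at least one) = 1 - P(none)
P(none) = (1 - 3/11)^6 = (8/11)^6 = 262144/1771561
P(at least one) = 1 - 262144/1771561 = 1509417/1771561

1509417/1771561


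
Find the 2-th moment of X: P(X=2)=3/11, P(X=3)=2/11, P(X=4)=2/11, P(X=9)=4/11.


E[X^2] = sum(x^2 * P(x))
= 4*3/11 + 9*2/11 + 16*2/11 + 81*4/11
= 386/11

386/11
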